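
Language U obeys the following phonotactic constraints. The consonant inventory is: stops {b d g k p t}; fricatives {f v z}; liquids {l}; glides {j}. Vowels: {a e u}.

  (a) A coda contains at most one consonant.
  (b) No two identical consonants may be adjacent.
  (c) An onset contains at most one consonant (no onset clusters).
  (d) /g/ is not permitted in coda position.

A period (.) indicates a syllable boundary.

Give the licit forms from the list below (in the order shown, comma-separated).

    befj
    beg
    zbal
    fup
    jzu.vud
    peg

befj — violates constraint (a): syllable 1 coda /fj/ has 2 consonants (> 1) → illicit
beg — violates constraint (d): syllable 1 coda contains /g/ → illicit
zbal — violates constraint (c): syllable 1 onset /zb/ has 2 consonants (> 1) → illicit
fup — σ1 onset /f/, coda /p/ ok → licit
jzu.vud — violates constraint (c): syllable 1 onset /jz/ has 2 consonants (> 1) → illicit
peg — violates constraint (d): syllable 1 coda contains /g/ → illicit

fup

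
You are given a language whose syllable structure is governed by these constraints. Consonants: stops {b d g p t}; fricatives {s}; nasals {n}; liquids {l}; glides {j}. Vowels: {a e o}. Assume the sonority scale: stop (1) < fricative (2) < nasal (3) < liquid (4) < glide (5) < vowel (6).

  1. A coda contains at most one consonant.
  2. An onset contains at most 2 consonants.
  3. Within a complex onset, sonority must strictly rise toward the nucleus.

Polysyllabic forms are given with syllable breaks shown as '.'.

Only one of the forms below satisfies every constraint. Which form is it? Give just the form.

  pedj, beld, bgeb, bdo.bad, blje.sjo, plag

pedj — violates constraint 1: syllable 1 coda /dj/ has 2 consonants (> 1) → phonotactically illegal
beld — violates constraint 1: syllable 1 coda /ld/ has 2 consonants (> 1) → phonotactically illegal
bgeb — violates constraint 3: syllable 1 onset /bg/: /b/ (stop, 1) → /g/ (stop, 1) does not rise → phonotactically illegal
bdo.bad — violates constraint 3: syllable 1 onset /bd/: /b/ (stop, 1) → /d/ (stop, 1) does not rise → phonotactically illegal
blje.sjo — violates constraint 2: syllable 1 onset /blj/ has 3 consonants (> 2) → phonotactically illegal
plag — σ1 onset /pl/ (1→4 rises), coda /g/ ok → phonotactically legal

plag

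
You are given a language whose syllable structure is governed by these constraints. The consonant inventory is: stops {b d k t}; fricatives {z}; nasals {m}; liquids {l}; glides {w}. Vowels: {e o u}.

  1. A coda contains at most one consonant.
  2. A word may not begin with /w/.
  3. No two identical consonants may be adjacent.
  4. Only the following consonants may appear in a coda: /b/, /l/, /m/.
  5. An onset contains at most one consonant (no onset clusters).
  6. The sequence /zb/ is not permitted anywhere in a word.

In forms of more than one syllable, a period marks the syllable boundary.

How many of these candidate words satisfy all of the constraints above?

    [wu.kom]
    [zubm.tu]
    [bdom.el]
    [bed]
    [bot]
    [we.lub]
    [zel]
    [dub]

2

[wu.kom] — violates constraint 2: word begins with /w/ → phonotactically illegal
[zubm.tu] — violates constraint 1: syllable 1 coda /bm/ has 2 consonants (> 1) → phonotactically illegal
[bdom.el] — violates constraint 5: syllable 1 onset /bd/ has 2 consonants (> 1) → phonotactically illegal
[bed] — violates constraint 4: syllable 1 coda contains /d/, which is not a licensed coda consonant → phonotactically illegal
[bot] — violates constraint 4: syllable 1 coda contains /t/, which is not a licensed coda consonant → phonotactically illegal
[we.lub] — violates constraint 2: word begins with /w/ → phonotactically illegal
[zel] — σ1 onset /z/, coda /l/ ok → phonotactically legal
[dub] — σ1 onset /d/, coda /b/ ok → phonotactically legal
Phonotactically legal: [zel], [dub] → 2.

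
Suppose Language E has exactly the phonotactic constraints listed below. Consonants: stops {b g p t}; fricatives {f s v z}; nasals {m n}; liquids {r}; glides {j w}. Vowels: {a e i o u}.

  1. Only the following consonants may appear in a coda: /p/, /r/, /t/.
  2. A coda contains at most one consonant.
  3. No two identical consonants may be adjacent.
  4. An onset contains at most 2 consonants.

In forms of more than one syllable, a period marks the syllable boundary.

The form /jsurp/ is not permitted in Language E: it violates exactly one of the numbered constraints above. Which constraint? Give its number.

/jsurp/: syllable 1 coda /rp/ has 2 consonants (> 1).
This is a violation of constraint 2: "A coda contains at most one consonant."
The remaining constraints (1, 3, 4) are satisfied.

2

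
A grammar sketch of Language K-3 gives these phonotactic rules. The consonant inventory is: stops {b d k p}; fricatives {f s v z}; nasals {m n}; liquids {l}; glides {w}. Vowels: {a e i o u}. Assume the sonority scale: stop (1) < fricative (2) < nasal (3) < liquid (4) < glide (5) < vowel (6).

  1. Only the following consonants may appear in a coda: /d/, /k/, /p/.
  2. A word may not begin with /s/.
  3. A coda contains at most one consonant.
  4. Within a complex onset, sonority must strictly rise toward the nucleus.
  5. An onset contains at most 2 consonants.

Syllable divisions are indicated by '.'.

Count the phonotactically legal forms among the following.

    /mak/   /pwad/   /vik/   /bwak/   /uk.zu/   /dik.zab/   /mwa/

6

/mak/ — σ1 onset /m/, coda /k/ ok → phonotactically legal
/pwad/ — σ1 onset /pw/ (1→5 rises), coda /d/ ok → phonotactically legal
/vik/ — σ1 onset /v/, coda /k/ ok → phonotactically legal
/bwak/ — σ1 onset /bw/ (1→5 rises), coda /k/ ok → phonotactically legal
/uk.zu/ — σ1 onset /∅/, coda /k/ ok; σ2 onset /z/, coda /∅/ ok → phonotactically legal
/dik.zab/ — violates constraint 1: syllable 2 coda contains /b/, which is not a licensed coda consonant → phonotactically illegal
/mwa/ — σ1 onset /mw/ (3→5 rises), coda /∅/ ok → phonotactically legal
Phonotactically legal: /mak/, /pwad/, /vik/, /bwak/, /uk.zu/, /mwa/ → 6.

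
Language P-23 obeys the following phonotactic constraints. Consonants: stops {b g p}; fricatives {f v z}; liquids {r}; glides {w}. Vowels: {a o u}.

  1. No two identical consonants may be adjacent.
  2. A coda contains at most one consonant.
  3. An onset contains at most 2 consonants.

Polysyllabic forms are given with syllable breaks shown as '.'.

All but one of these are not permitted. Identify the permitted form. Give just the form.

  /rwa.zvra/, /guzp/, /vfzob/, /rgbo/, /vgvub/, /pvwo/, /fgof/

/rwa.zvra/ — violates constraint 3: syllable 2 onset /zvr/ has 3 consonants (> 2) → not permitted
/guzp/ — violates constraint 2: syllable 1 coda /zp/ has 2 consonants (> 1) → not permitted
/vfzob/ — violates constraint 3: syllable 1 onset /vfz/ has 3 consonants (> 2) → not permitted
/rgbo/ — violates constraint 3: syllable 1 onset /rgb/ has 3 consonants (> 2) → not permitted
/vgvub/ — violates constraint 3: syllable 1 onset /vgv/ has 3 consonants (> 2) → not permitted
/pvwo/ — violates constraint 3: syllable 1 onset /pvw/ has 3 consonants (> 2) → not permitted
/fgof/ — σ1 onset /fg/ (2C), coda /f/ ok → permitted

/fgof/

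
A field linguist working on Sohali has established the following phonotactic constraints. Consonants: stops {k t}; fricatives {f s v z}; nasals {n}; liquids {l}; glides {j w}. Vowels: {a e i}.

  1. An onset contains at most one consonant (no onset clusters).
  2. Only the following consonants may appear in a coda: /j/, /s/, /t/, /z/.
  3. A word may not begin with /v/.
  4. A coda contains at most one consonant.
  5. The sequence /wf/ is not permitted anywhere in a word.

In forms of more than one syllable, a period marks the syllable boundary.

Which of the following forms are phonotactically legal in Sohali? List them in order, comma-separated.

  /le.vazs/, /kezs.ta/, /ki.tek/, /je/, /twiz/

/le.vazs/ — violates constraint 4: syllable 2 coda /zs/ has 2 consonants (> 1) → phonotactically illegal
/kezs.ta/ — violates constraint 4: syllable 1 coda /zs/ has 2 consonants (> 1) → phonotactically illegal
/ki.tek/ — violates constraint 2: syllable 2 coda contains /k/, which is not a licensed coda consonant → phonotactically illegal
/je/ — σ1 onset /j/, coda /∅/ ok → phonotactically legal
/twiz/ — violates constraint 1: syllable 1 onset /tw/ has 2 consonants (> 1) → phonotactically illegal

/je/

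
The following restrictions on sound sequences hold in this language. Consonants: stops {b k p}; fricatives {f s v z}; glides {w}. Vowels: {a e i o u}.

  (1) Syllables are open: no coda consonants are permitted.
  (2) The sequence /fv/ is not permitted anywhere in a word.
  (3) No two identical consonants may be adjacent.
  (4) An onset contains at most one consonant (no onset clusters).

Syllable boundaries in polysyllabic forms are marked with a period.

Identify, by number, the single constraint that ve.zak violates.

1

ve.zak: syllable 2 coda /k/ has 1 consonant (> 0).
This is a violation of constraint 1: "Syllables are open: no coda consonants are permitted."
The remaining constraints (2, 3, 4) are satisfied.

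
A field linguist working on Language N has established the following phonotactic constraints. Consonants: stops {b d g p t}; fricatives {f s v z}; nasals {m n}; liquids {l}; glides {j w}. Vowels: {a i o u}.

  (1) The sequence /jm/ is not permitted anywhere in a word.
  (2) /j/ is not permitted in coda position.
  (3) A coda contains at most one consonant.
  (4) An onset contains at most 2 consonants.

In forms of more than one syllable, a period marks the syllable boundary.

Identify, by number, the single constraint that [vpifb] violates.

3

[vpifb]: syllable 1 coda /fb/ has 2 consonants (> 1).
This is a violation of constraint 3: "A coda contains at most one consonant."
The remaining constraints (1, 2, 4) are satisfied.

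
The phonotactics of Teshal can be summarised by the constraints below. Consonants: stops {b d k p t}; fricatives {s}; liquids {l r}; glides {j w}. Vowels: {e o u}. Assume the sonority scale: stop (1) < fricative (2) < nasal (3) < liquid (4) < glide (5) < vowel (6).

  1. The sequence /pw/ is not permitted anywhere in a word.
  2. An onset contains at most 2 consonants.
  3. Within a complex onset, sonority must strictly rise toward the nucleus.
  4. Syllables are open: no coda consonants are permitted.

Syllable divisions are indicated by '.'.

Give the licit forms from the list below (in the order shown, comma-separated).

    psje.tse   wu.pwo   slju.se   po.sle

psje.tse — violates constraint 2: syllable 1 onset /psj/ has 3 consonants (> 2) → illicit
wu.pwo — violates constraint 1: contains banned sequence /pw/ → illicit
slju.se — violates constraint 2: syllable 1 onset /slj/ has 3 consonants (> 2) → illicit
po.sle — σ1 onset /p/, coda /∅/ ok; σ2 onset /sl/ (2→4 rises), coda /∅/ ok → licit

po.sle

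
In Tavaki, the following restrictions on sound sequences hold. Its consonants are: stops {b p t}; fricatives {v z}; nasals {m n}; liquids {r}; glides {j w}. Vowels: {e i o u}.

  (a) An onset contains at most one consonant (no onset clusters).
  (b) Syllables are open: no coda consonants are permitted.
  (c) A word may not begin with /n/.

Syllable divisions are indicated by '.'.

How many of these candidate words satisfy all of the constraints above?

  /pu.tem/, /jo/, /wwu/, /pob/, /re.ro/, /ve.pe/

/pu.tem/ — violates constraint (b): syllable 2 coda /m/ has 1 consonant (> 0) → not permitted
/jo/ — σ1 onset /j/, coda /∅/ ok → permitted
/wwu/ — violates constraint (a): syllable 1 onset /ww/ has 2 consonants (> 1) → not permitted
/pob/ — violates constraint (b): syllable 1 coda /b/ has 1 consonant (> 0) → not permitted
/re.ro/ — σ1 onset /r/, coda /∅/ ok; σ2 onset /r/, coda /∅/ ok → permitted
/ve.pe/ — σ1 onset /v/, coda /∅/ ok; σ2 onset /p/, coda /∅/ ok → permitted
Permitted: /jo/, /re.ro/, /ve.pe/ → 3.

3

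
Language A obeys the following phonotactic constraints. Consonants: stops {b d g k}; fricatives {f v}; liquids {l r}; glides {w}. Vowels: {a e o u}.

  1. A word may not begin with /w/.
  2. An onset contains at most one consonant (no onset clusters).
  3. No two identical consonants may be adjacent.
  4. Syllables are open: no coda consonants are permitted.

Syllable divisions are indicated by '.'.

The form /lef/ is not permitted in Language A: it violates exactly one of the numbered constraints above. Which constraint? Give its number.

/lef/: syllable 1 coda /f/ has 1 consonant (> 0).
This is a violation of constraint 4: "Syllables are open: no coda consonants are permitted."
The remaining constraints (1, 2, 3) are satisfied.

4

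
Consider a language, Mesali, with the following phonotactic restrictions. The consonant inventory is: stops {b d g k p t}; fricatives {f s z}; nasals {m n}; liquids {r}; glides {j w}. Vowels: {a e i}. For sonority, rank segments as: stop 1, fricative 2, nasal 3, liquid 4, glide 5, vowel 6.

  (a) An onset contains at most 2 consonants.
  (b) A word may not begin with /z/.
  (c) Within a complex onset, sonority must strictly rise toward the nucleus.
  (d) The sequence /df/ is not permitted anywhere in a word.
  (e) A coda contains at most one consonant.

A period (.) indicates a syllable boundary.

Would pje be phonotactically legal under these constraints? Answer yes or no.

yes

pje — σ1 onset /pj/ (1→5 rises), coda /∅/ ok → phonotactically legal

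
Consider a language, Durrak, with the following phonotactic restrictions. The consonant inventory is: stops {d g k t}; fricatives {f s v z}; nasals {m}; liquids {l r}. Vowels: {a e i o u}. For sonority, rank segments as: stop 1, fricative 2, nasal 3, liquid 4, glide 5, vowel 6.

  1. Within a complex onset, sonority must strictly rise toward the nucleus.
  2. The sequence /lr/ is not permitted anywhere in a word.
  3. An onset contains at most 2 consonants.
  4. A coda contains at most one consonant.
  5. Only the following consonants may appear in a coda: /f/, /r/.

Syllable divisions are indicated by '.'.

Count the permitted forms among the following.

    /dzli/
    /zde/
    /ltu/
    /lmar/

/dzli/ — violates constraint 3: syllable 1 onset /dzl/ has 3 consonants (> 2) → not permitted
/zde/ — violates constraint 1: syllable 1 onset /zd/: /z/ (fricative, 2) → /d/ (stop, 1) does not rise → not permitted
/ltu/ — violates constraint 1: syllable 1 onset /lt/: /l/ (liquid, 4) → /t/ (stop, 1) does not rise → not permitted
/lmar/ — violates constraint 1: syllable 1 onset /lm/: /l/ (liquid, 4) → /m/ (nasal, 3) does not rise → not permitted
No form is permitted → 0.

0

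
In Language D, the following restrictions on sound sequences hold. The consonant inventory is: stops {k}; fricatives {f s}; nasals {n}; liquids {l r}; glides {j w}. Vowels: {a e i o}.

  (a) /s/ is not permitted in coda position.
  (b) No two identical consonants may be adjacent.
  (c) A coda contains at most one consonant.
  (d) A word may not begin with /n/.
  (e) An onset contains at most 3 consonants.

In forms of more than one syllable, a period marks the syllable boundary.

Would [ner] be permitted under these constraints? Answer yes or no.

[ner] — violates constraint (d): word begins with /n/ → not permitted

no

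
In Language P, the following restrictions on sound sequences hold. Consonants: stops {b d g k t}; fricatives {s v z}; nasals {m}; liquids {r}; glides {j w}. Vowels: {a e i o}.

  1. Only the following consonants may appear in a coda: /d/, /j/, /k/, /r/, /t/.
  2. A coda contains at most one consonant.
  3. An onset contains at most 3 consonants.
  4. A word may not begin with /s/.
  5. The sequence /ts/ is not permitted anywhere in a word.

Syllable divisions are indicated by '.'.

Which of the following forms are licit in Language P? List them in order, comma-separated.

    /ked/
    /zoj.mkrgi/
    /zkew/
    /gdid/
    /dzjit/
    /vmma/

/ked/ — σ1 onset /k/, coda /d/ ok → licit
/zoj.mkrgi/ — violates constraint 3: syllable 2 onset /mkrg/ has 4 consonants (> 3) → illicit
/zkew/ — violates constraint 1: syllable 1 coda contains /w/, which is not a licensed coda consonant → illicit
/gdid/ — σ1 onset /gd/ (2C), coda /d/ ok → licit
/dzjit/ — σ1 onset /dzj/ (3C), coda /t/ ok → licit
/vmma/ — σ1 onset /vmm/ (3C), coda /∅/ ok → licit

/ked/, /gdid/, /dzjit/, /vmma/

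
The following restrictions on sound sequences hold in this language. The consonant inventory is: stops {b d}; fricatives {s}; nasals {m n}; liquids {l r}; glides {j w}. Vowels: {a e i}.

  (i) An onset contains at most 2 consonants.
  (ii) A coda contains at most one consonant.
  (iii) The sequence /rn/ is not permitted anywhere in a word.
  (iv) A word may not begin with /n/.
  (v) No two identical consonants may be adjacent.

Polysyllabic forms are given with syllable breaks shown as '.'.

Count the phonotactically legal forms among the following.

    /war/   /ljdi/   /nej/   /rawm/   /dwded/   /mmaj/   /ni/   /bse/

2

/war/ — σ1 onset /w/, coda /r/ ok → phonotactically legal
/ljdi/ — violates constraint (i): syllable 1 onset /ljd/ has 3 consonants (> 2) → phonotactically illegal
/nej/ — violates constraint (iv): word begins with /n/ → phonotactically illegal
/rawm/ — violates constraint (ii): syllable 1 coda /wm/ has 2 consonants (> 1) → phonotactically illegal
/dwded/ — violates constraint (i): syllable 1 onset /dwd/ has 3 consonants (> 2) → phonotactically illegal
/mmaj/ — violates constraint (v): adjacent identical consonants /mm/ → phonotactically illegal
/ni/ — violates constraint (iv): word begins with /n/ → phonotactically illegal
/bse/ — σ1 onset /bs/ (2C), coda /∅/ ok → phonotactically legal
Phonotactically legal: /war/, /bse/ → 2.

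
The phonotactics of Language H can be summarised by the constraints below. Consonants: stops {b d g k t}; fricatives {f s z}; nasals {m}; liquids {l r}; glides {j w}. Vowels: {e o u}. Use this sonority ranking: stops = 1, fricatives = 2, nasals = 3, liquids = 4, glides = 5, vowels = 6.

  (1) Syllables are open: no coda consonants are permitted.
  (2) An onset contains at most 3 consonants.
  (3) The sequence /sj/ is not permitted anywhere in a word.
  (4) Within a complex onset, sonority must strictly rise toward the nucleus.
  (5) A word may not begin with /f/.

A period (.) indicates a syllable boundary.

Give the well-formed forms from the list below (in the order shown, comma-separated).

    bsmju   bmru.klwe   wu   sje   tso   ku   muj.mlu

bsmju — violates constraint 2: syllable 1 onset /bsmj/ has 4 consonants (> 3) → ill-formed
bmru.klwe — σ1 onset /bmr/ (1→3→4 rises), coda /∅/ ok; σ2 onset /klw/ (1→4→5 rises), coda /∅/ ok → well-formed
wu — σ1 onset /w/, coda /∅/ ok → well-formed
sje — violates constraint 3: contains banned sequence /sj/ → ill-formed
tso — σ1 onset /ts/ (1→2 rises), coda /∅/ ok → well-formed
ku — σ1 onset /k/, coda /∅/ ok → well-formed
muj.mlu — violates constraint 1: syllable 1 coda /j/ has 1 consonant (> 0) → ill-formed

bmru.klwe, wu, tso, ku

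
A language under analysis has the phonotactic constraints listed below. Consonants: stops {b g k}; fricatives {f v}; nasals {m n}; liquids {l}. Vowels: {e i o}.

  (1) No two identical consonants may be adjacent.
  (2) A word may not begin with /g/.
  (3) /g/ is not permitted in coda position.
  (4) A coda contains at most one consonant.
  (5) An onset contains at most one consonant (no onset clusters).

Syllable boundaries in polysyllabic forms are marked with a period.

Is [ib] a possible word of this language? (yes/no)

[ib] — σ1 onset /∅/, coda /b/ ok → well-formed

yes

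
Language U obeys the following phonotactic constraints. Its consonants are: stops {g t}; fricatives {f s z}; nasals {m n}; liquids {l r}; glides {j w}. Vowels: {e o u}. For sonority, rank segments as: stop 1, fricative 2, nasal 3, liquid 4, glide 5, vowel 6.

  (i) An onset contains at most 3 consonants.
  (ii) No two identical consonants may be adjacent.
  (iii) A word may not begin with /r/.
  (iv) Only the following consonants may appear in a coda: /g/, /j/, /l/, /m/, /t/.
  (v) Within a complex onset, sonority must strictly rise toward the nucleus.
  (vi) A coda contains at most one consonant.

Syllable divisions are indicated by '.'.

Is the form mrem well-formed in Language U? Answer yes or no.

mrem — σ1 onset /mr/ (3→4 rises), coda /m/ ok → well-formed

yes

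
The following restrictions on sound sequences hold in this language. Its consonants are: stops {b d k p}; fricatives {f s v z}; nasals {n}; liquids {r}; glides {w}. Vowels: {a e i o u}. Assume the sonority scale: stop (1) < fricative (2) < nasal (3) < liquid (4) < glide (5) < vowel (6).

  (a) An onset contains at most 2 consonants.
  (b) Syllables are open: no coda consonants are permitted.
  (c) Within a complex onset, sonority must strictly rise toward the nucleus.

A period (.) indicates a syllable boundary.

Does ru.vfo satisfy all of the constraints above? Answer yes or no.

ru.vfo — violates constraint (c): syllable 2 onset /vf/: /v/ (fricative, 2) → /f/ (fricative, 2) does not rise → not permitted

no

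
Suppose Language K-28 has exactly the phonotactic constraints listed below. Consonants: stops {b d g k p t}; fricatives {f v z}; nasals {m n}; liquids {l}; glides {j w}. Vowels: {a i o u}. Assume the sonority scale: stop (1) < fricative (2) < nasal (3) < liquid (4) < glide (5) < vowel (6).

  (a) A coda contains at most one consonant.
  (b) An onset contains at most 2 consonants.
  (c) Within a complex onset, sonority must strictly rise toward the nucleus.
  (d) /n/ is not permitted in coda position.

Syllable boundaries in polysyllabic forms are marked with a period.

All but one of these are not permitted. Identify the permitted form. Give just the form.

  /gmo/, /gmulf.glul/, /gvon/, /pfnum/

/gmo/

/gmo/ — σ1 onset /gm/ (1→3 rises), coda /∅/ ok → permitted
/gmulf.glul/ — violates constraint (a): syllable 1 coda /lf/ has 2 consonants (> 1) → not permitted
/gvon/ — violates constraint (d): syllable 1 coda contains /n/ → not permitted
/pfnum/ — violates constraint (b): syllable 1 onset /pfn/ has 3 consonants (> 2) → not permitted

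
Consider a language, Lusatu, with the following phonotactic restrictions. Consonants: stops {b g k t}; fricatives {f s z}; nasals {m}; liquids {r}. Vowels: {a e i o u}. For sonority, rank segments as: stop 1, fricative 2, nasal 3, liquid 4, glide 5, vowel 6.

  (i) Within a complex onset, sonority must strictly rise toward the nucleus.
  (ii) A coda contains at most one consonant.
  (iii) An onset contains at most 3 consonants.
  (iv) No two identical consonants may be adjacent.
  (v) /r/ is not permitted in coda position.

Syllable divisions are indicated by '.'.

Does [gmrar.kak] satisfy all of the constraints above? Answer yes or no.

[gmrar.kak] — violates constraint (v): syllable 1 coda contains /r/ → phonotactically illegal

no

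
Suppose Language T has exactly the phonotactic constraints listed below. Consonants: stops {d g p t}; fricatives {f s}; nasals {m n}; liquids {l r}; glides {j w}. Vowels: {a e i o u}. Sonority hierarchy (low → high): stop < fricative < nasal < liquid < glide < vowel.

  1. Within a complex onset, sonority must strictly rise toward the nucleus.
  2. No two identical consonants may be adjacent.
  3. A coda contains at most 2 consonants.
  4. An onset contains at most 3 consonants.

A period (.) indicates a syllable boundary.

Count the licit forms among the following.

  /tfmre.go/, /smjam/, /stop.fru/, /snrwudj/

1

/tfmre.go/ — violates constraint 4: syllable 1 onset /tfmr/ has 4 consonants (> 3) → illicit
/smjam/ — σ1 onset /smj/ (2→3→5 rises), coda /m/ ok → licit
/stop.fru/ — violates constraint 1: syllable 1 onset /st/: /s/ (fricative, 2) → /t/ (stop, 1) does not rise → illicit
/snrwudj/ — violates constraint 4: syllable 1 onset /snrw/ has 4 consonants (> 3) → illicit
Licit: /smjam/ → 1.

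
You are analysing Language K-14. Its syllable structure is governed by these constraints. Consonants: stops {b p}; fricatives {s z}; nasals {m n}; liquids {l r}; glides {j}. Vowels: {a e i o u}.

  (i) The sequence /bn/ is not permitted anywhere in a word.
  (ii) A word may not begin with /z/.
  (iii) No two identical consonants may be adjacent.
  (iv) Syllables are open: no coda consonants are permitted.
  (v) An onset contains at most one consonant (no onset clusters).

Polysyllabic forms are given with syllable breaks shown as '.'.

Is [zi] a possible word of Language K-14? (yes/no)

no

[zi] — violates constraint (ii): word begins with /z/ → not permitted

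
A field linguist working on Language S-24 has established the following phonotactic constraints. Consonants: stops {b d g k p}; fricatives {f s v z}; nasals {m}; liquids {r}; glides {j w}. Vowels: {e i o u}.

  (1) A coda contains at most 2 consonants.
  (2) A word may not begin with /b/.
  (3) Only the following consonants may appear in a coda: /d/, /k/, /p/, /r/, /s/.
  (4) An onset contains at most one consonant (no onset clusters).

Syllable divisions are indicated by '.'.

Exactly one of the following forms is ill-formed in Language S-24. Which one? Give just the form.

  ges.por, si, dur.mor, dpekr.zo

ges.por — σ1 onset /g/, coda /s/ ok; σ2 onset /p/, coda /r/ ok → well-formed
si — σ1 onset /s/, coda /∅/ ok → well-formed
dur.mor — σ1 onset /d/, coda /r/ ok; σ2 onset /m/, coda /r/ ok → well-formed
dpekr.zo — violates constraint 4: syllable 1 onset /dp/ has 2 consonants (> 1) → ill-formed

dpekr.zo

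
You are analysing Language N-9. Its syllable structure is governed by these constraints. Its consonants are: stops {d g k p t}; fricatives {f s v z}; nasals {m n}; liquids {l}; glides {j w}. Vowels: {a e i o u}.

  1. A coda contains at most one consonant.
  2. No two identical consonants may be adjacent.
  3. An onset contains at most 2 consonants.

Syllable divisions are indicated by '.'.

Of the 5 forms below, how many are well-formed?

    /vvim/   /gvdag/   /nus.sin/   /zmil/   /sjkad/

/vvim/ — violates constraint 2: adjacent identical consonants /vv/ → ill-formed
/gvdag/ — violates constraint 3: syllable 1 onset /gvd/ has 3 consonants (> 2) → ill-formed
/nus.sin/ — violates constraint 2: adjacent identical consonants /ss/ → ill-formed
/zmil/ — σ1 onset /zm/ (2C), coda /l/ ok → well-formed
/sjkad/ — violates constraint 3: syllable 1 onset /sjk/ has 3 consonants (> 2) → ill-formed
Well-formed: /zmil/ → 1.

1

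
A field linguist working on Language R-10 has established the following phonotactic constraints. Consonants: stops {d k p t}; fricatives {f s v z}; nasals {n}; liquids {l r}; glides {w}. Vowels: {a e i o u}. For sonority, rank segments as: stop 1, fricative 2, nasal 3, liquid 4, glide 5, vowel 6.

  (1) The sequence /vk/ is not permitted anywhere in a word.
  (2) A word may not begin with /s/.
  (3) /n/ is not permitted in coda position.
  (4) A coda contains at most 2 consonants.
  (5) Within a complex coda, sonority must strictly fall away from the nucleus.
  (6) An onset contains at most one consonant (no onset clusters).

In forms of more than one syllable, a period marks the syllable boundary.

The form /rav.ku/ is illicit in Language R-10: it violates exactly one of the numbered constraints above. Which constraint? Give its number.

1

/rav.ku/: contains banned sequence /vk/.
This is a violation of constraint 1: "The sequence /vk/ is not permitted anywhere in a word."
The remaining constraints (2, 3, 4, 5, 6) are satisfied.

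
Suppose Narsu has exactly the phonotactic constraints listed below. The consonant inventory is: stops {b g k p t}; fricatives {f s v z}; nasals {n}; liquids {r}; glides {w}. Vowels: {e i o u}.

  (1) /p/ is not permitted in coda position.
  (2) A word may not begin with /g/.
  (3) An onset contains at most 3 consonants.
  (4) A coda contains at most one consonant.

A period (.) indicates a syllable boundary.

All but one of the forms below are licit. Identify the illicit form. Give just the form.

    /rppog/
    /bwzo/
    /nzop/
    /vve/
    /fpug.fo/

/rppog/ — σ1 onset /rpp/ (3C), coda /g/ ok → licit
/bwzo/ — σ1 onset /bwz/ (3C), coda /∅/ ok → licit
/nzop/ — violates constraint 1: syllable 1 coda contains /p/ → illicit
/vve/ — σ1 onset /vv/ (2C), coda /∅/ ok → licit
/fpug.fo/ — σ1 onset /fp/ (2C), coda /g/ ok; σ2 onset /f/, coda /∅/ ok → licit

/nzop/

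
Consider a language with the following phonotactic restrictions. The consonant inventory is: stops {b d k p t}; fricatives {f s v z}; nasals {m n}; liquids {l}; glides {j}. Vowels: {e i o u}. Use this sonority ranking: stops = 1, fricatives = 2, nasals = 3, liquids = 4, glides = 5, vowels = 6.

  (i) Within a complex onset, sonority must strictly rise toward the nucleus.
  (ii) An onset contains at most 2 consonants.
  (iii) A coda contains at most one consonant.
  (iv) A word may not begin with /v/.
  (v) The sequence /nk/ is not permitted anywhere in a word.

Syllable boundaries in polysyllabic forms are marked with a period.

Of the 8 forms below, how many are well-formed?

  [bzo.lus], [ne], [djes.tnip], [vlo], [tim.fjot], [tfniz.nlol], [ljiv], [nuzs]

[bzo.lus] — σ1 onset /bz/ (1→2 rises), coda /∅/ ok; σ2 onset /l/, coda /s/ ok → well-formed
[ne] — σ1 onset /n/, coda /∅/ ok → well-formed
[djes.tnip] — σ1 onset /dj/ (1→5 rises), coda /s/ ok; σ2 onset /tn/ (1→3 rises), coda /p/ ok → well-formed
[vlo] — violates constraint (iv): word begins with /v/ → ill-formed
[tim.fjot] — σ1 onset /t/, coda /m/ ok; σ2 onset /fj/ (2→5 rises), coda /t/ ok → well-formed
[tfniz.nlol] — violates constraint (ii): syllable 1 onset /tfn/ has 3 consonants (> 2) → ill-formed
[ljiv] — σ1 onset /lj/ (4→5 rises), coda /v/ ok → well-formed
[nuzs] — violates constraint (iii): syllable 1 coda /zs/ has 2 consonants (> 1) → ill-formed
Well-formed: [bzo.lus], [ne], [djes.tnip], [tim.fjot], [ljiv] → 5.

5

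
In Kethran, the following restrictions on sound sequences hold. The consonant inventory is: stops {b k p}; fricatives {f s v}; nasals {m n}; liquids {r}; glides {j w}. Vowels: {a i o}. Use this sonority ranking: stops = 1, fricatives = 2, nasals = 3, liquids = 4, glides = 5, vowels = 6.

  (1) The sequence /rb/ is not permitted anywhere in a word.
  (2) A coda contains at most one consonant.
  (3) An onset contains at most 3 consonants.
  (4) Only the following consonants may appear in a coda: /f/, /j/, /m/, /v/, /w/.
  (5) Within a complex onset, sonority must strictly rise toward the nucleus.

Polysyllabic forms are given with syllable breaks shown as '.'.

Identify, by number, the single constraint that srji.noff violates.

2

srji.noff: syllable 2 coda /ff/ has 2 consonants (> 1).
This is a violation of constraint 2: "A coda contains at most one consonant."
The remaining constraints (1, 3, 4, 5) are satisfied.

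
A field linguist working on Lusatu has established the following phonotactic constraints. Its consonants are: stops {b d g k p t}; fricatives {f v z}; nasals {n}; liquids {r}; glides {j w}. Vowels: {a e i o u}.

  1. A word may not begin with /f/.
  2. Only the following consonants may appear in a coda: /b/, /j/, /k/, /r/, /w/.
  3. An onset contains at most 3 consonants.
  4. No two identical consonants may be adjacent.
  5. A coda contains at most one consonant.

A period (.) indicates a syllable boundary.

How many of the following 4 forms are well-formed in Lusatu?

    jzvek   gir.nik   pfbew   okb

3

jzvek — σ1 onset /jzv/ (3C), coda /k/ ok → well-formed
gir.nik — σ1 onset /g/, coda /r/ ok; σ2 onset /n/, coda /k/ ok → well-formed
pfbew — σ1 onset /pfb/ (3C), coda /w/ ok → well-formed
okb — violates constraint 5: syllable 1 coda /kb/ has 2 consonants (> 1) → ill-formed
Well-formed: jzvek, gir.nik, pfbew → 3.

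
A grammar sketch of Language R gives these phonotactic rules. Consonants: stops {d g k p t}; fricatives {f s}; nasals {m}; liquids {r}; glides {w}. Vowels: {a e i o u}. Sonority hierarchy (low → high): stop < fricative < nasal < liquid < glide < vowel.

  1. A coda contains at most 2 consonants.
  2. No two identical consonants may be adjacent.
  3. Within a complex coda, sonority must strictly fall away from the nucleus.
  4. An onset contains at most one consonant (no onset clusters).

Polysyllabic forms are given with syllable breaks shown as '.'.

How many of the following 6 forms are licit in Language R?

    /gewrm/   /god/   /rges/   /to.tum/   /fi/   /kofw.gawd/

3

/gewrm/ — violates constraint 1: syllable 1 coda /wrm/ has 3 consonants (> 2) → illicit
/god/ — σ1 onset /g/, coda /d/ ok → licit
/rges/ — violates constraint 4: syllable 1 onset /rg/ has 2 consonants (> 1) → illicit
/to.tum/ — σ1 onset /t/, coda /∅/ ok; σ2 onset /t/, coda /m/ ok → licit
/fi/ — σ1 onset /f/, coda /∅/ ok → licit
/kofw.gawd/ — violates constraint 3: syllable 1 coda /fw/: /f/ (fricative, 2) → /w/ (glide, 5) does not fall → illicit
Licit: /god/, /to.tum/, /fi/ → 3.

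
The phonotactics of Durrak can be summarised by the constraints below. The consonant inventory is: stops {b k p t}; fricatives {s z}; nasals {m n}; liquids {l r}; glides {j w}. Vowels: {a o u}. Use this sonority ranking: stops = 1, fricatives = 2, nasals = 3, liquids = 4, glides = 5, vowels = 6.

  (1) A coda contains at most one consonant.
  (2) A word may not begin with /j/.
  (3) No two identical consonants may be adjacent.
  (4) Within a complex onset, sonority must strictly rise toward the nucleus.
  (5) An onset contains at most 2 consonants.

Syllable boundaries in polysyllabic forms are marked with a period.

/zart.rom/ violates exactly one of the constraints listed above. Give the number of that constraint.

/zart.rom/: syllable 1 coda /rt/ has 2 consonants (> 1).
This is a violation of constraint 1: "A coda contains at most one consonant."
The remaining constraints (2, 3, 4, 5) are satisfied.

1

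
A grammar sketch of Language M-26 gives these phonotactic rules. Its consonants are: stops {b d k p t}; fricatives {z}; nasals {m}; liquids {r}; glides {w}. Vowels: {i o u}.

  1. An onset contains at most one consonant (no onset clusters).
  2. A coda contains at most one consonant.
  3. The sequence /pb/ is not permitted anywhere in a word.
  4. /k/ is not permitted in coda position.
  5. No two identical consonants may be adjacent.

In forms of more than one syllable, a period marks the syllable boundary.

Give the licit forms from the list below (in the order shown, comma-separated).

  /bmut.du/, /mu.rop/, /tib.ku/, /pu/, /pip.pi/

/bmut.du/ — violates constraint 1: syllable 1 onset /bm/ has 2 consonants (> 1) → illicit
/mu.rop/ — σ1 onset /m/, coda /∅/ ok; σ2 onset /r/, coda /p/ ok → licit
/tib.ku/ — σ1 onset /t/, coda /b/ ok; σ2 onset /k/, coda /∅/ ok → licit
/pu/ — σ1 onset /p/, coda /∅/ ok → licit
/pip.pi/ — violates constraint 5: adjacent identical consonants /pp/ → illicit

/mu.rop/, /tib.ku/, /pu/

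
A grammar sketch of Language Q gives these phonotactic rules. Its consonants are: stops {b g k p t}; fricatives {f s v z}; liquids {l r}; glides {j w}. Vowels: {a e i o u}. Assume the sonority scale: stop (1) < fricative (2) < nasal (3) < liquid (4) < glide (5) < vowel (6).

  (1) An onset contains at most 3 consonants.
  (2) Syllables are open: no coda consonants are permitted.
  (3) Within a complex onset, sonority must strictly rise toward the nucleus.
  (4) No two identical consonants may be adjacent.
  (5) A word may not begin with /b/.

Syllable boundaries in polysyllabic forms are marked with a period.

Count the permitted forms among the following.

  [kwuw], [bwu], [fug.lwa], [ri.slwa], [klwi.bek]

1

[kwuw] — violates constraint 2: syllable 1 coda /w/ has 1 consonant (> 0) → not permitted
[bwu] — violates constraint 5: word begins with /b/ → not permitted
[fug.lwa] — violates constraint 2: syllable 1 coda /g/ has 1 consonant (> 0) → not permitted
[ri.slwa] — σ1 onset /r/, coda /∅/ ok; σ2 onset /slw/ (2→4→5 rises), coda /∅/ ok → permitted
[klwi.bek] — violates constraint 2: syllable 2 coda /k/ has 1 consonant (> 0) → not permitted
Permitted: [ri.slwa] → 1.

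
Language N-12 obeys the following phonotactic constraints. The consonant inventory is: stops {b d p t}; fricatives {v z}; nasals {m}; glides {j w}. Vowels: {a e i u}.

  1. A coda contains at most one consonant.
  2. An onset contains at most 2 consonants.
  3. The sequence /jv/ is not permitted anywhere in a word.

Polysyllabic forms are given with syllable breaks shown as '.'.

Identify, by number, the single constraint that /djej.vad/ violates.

3

/djej.vad/: contains banned sequence /jv/.
This is a violation of constraint 3: "The sequence /jv/ is not permitted anywhere in a word."
The remaining constraints (1, 2) are satisfied.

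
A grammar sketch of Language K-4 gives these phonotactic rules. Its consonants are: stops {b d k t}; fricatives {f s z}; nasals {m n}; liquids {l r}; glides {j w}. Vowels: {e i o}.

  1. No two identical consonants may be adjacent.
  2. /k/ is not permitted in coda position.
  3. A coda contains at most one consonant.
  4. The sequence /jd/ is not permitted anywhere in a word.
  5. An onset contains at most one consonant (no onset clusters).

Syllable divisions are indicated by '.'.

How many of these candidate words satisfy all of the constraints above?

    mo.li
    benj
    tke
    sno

mo.li — σ1 onset /m/, coda /∅/ ok; σ2 onset /l/, coda /∅/ ok → phonotactically legal
benj — violates constraint 3: syllable 1 coda /nj/ has 2 consonants (> 1) → phonotactically illegal
tke — violates constraint 5: syllable 1 onset /tk/ has 2 consonants (> 1) → phonotactically illegal
sno — violates constraint 5: syllable 1 onset /sn/ has 2 consonants (> 1) → phonotactically illegal
Phonotactically legal: mo.li → 1.

1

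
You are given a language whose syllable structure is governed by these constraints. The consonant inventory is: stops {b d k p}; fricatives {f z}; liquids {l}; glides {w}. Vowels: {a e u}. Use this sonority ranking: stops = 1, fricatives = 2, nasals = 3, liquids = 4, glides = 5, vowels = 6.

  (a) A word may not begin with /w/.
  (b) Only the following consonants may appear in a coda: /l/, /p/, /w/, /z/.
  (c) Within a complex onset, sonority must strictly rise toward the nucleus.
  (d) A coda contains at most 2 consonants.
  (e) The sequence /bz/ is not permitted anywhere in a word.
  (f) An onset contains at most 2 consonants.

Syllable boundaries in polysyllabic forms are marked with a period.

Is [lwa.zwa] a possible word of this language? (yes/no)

[lwa.zwa] — σ1 onset /lw/ (4→5 rises), coda /∅/ ok; σ2 onset /zw/ (2→5 rises), coda /∅/ ok → well-formed

yes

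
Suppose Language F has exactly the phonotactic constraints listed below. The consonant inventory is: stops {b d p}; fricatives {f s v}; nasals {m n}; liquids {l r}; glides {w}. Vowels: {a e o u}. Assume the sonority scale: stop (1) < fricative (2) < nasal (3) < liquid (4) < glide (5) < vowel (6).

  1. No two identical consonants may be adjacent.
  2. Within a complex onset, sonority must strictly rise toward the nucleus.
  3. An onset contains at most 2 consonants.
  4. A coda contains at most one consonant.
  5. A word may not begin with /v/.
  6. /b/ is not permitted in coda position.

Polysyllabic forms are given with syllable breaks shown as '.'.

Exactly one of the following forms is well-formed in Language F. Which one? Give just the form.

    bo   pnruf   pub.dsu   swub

bo — σ1 onset /b/, coda /∅/ ok → well-formed
pnruf — violates constraint 3: syllable 1 onset /pnr/ has 3 consonants (> 2) → ill-formed
pub.dsu — violates constraint 6: syllable 1 coda contains /b/ → ill-formed
swub — violates constraint 6: syllable 1 coda contains /b/ → ill-formed

bo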